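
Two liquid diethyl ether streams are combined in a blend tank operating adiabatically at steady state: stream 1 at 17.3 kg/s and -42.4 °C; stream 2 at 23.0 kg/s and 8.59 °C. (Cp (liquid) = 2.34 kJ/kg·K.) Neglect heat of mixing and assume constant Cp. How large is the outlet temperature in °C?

Energy balance with Q = 0: Σ ṁᵢCp,ᵢ(T_out − Tᵢ) = 0
Σ ṁᵢCp,ᵢTᵢ = 17.3×2.34×-42.4 + 23.0×2.34×8.59 = -1254.1
Σ ṁᵢCp,ᵢ = 17.3×2.34 + 23.0×2.34 = 94.302
T_out = -1254.1 / 94.302 = -13.299 °C

T_out = -13.3 °C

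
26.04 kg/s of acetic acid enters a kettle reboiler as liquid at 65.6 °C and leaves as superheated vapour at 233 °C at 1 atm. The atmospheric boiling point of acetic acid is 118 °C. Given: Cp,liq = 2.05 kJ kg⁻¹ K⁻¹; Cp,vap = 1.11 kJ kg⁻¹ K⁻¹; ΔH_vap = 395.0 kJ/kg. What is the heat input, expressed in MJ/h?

liquid 65.6→118 °C: 107.42 kJ/kg
vaporisation at 118 °C: 395 kJ/kg
vapour 118→233 °C: 127.65 kJ/kg
Δh = 107.42 + 395 + 127.65 = 630.07 kJ/kg
Q = ṁ·Δh = 26.04 kg/s × 630.07 kJ/kg = 16407 kJ/s
|Q| = 16407 kW = 59065 MJ/h

Q = 59100 MJ/h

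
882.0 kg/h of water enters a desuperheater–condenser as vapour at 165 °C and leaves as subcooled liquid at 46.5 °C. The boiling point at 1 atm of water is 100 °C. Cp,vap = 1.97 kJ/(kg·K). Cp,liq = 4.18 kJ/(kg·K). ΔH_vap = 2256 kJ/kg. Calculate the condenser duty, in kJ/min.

vapour 165→100 °C: -128.05 kJ/kg
condensation at 100 °C: -2256 kJ/kg
liquid 100→46.5 °C: -223.63 kJ/kg
Δh = -128.05 + -2256 + -223.63 = -2607.7 kJ/kg
Q = ṁ·Δh = 882.0 kg/h × -2607.7 kJ/kg = -2.3e+06 kJ/h
|Q| = 638.88 kW = 38333 kJ/min

Q_c = 38300 kJ/min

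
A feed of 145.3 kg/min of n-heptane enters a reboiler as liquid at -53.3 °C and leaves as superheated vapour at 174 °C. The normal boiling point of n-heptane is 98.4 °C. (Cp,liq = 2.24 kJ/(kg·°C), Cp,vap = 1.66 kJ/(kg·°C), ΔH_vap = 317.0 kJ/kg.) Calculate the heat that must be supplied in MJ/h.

liquid -53.3→98.4 °C: 339.81 kJ/kg
vaporisation at 98.4 °C: 317 kJ/kg
vapour 98.4→174 °C: 125.5 kJ/kg
Δh = 339.81 + 317 + 125.5 = 782.3 kJ/kg
Q = ṁ·Δh = 145.3 kg/min × 782.3 kJ/kg = 113670 kJ/min
|Q| = 1894.5 kW = 6820.1 MJ/h

Q = 6820 MJ/h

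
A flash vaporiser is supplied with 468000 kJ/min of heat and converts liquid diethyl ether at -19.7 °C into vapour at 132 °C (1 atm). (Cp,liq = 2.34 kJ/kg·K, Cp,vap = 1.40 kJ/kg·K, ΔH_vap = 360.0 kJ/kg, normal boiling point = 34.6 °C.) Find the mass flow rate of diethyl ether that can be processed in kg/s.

ṁ = 12.5 kg/s

Δh = 2.34×(34.6−-19.7) + 360.0 + 1.40×(132−34.6) = 623.42 kJ/kg
Q = 468000 kJ/min = 7800 kJ/s = 7800 kJ/s
ṁ = Q/Δh = 7800 / 623.42 = 12.512 kg/s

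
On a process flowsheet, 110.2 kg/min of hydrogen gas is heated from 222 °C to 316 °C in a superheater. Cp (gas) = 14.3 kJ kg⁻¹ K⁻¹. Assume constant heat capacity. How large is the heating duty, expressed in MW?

Q = ṁ·Cp·ΔT = 110.2 × 14.3 × (316 − 222) = 148130 kJ/min
Converting: 148130 / 60 s = 2468.8 kW
Heating duty = 2.4688 MW

Q = 2.47 MW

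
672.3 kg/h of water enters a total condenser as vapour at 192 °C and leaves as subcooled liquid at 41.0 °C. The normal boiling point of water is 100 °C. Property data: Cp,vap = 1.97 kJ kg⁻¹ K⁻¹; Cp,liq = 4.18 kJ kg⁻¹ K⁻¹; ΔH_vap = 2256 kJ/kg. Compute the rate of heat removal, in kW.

vapour 192→100 °C: -181.24 kJ/kg
condensation at 100 °C: -2256 kJ/kg
liquid 100→41.0 °C: -246.62 kJ/kg
Δh = -181.24 + -2256 + -246.62 = -2683.9 kJ/kg
Q = ṁ·Δh = 672.3 kg/h × -2683.9 kJ/kg = -1.8044e+06 kJ/h
|Q| = 501.21 kW

Q_c = 501 kW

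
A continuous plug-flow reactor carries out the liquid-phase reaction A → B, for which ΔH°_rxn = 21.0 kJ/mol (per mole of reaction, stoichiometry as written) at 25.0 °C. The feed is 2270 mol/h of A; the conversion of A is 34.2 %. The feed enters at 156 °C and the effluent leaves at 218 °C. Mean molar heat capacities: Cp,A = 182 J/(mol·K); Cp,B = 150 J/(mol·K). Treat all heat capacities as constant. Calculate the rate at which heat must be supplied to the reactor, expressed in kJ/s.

Q_in = 10.3 kJ/s

Extent of reaction ξ = 0.342 × 2270 = 776.34 mol/h
Reaction term: ξ·ΔH°_rxn = 776.34 × 21.0 = 16303 kJ/h
Sensible, feed 156→25 °C: -54121 kJ/h
Outlet flows (mol/h): A 1493.7, B 776.34
Sensible, products 25→218 °C: 74941 kJ/h
Q = ΔH = 37123 kJ/h = 10.312 kW
Heat supplied = 10.312 kJ/s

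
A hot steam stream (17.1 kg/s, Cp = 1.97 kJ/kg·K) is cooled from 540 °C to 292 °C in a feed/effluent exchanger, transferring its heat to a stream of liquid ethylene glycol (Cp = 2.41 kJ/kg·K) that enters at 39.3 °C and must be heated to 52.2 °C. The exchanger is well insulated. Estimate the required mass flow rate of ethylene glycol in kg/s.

Heat released by hot stream: Q = 17.1 × 1.97 × (540 − 292) = 8354.4 kJ/s
Energy balance on cold side (adiabatic exchanger): Q = ṁ_c·Cp_c·(T_c,out − T_c,in)
ṁ_c = 8354.4 / [2.41 × (52.2 − 39.3)] = 268.72 kg/s

ṁ_c = 269 kg/s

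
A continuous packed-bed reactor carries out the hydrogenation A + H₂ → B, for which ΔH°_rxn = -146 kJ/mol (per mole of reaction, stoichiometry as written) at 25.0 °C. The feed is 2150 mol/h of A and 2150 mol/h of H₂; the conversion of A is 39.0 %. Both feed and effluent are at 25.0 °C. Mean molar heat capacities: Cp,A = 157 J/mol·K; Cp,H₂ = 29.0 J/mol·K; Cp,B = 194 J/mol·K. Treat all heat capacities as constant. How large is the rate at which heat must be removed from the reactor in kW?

Q_out = 34.0 kW

Extent of reaction ξ = 0.390 × 2150 = 838.5 mol/h
Reaction term: ξ·ΔH°_rxn = 838.5 × -146 = -122420 kJ/h
Q = ΔH = -122420 kJ/h = -34.006 kW
Heat removed = 34.006 kW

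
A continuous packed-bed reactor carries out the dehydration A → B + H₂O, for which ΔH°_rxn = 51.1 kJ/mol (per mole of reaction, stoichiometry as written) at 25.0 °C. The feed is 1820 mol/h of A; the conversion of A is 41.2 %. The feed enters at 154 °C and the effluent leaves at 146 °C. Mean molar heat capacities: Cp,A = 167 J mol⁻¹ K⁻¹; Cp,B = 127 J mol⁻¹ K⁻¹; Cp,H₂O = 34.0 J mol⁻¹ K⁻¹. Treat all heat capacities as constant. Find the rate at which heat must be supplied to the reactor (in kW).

Extent of reaction ξ = 0.412 × 1820 = 749.84 mol/h
Reaction term: ξ·ΔH°_rxn = 749.84 × 51.1 = 38317 kJ/h
Sensible, feed 154→25 °C: -39208 kJ/h
Outlet flows (mol/h): A 1070.2, B 749.84, H₂O 749.84
Sensible, products 25→146 °C: 36232 kJ/h
Q = ΔH = 35341 kJ/h = 9.8169 kW
Heat supplied = 9.8169 kW

Q_in = 9.82 kW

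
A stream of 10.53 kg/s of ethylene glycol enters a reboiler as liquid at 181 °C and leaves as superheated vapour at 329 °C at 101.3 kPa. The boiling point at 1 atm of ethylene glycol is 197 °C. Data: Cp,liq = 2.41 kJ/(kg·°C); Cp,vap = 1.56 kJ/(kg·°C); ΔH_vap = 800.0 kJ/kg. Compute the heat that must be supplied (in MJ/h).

liquid 181→197 °C: 38.56 kJ/kg
vaporisation at 197 °C: 800 kJ/kg
vapour 197→329 °C: 205.92 kJ/kg
Δh = 38.56 + 800 + 205.92 = 1044.5 kJ/kg
Q = ṁ·Δh = 10.53 kg/s × 1044.5 kJ/kg = 10998 kJ/s
|Q| = 10998 kW = 39594 MJ/h

Q = 39600 MJ/h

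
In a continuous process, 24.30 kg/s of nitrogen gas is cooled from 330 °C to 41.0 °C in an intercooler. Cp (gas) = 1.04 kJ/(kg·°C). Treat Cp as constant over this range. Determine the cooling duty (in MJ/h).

Q = ṁ·Cp·ΔT = 24.30 × 1.04 × (41.0 − 330) = -7303.6 kJ/s
Cooling duty = 26293 MJ/h

Q_c = 26300 MJ/h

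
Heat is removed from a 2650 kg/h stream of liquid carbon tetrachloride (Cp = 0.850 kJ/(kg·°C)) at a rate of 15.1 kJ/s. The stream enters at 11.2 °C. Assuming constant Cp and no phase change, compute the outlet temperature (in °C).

T_out = -12.9 °C

Q = 15.1 kJ/s = 54360 kJ/h
ΔT = Q/(ṁ·Cp) = 54360/(2650×0.850) = 24.133 K
T_out = 11.2 − 24.133 = -12.933 °C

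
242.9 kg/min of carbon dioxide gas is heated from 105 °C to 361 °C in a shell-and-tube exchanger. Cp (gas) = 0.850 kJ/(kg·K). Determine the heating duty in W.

Q = ṁ·Cp·ΔT = 242.9 × 0.850 × (361 − 105) = 52855 kJ/min
Converting: 52855 / 60 s = 880.92 kW
Heating duty = 880920 W

Q = 881000 W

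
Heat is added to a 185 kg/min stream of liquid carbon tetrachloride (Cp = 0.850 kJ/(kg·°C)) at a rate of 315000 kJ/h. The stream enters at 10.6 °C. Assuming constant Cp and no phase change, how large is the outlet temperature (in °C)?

Q = 315000 kJ/h = 5250 kJ/min
ΔT = Q/(ṁ·Cp) = 5250/(185×0.850) = 33.386 K
T_out = 10.6 + 33.386 = 43.986 °C

T_out = 44.0 °C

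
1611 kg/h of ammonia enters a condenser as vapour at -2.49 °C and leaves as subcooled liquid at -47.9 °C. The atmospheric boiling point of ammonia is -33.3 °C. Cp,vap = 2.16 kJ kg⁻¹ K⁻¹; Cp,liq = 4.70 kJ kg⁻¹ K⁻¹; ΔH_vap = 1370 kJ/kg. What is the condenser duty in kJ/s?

vapour -2.49→-33.3 °C: -66.55 kJ/kg
condensation at -33.3 °C: -1370 kJ/kg
liquid -33.3→-47.9 °C: -68.62 kJ/kg
Δh = -66.55 + -1370 + -68.62 = -1505.2 kJ/kg
Q = ṁ·Δh = 1611 kg/h × -1505.2 kJ/kg = -2.4248e+06 kJ/h
|Q| = 673.56 kW

Q_c = 674 kJ/s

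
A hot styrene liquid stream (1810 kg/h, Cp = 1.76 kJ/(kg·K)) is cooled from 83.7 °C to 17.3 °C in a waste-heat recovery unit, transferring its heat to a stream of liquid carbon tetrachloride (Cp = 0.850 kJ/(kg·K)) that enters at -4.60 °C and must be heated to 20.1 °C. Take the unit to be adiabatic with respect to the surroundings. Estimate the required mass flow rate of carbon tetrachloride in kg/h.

ṁ_c = 10100 kg/h

Heat released by hot stream: Q = 1810 × 1.76 × (83.7 − 17.3) = 211520 kJ/h
Energy balance on cold side (adiabatic exchanger): Q = ṁ_c·Cp_c·(T_c,out − T_c,in)
ṁ_c = 211520 / [0.850 × (20.1 − -4.60)] = 10075 kg/h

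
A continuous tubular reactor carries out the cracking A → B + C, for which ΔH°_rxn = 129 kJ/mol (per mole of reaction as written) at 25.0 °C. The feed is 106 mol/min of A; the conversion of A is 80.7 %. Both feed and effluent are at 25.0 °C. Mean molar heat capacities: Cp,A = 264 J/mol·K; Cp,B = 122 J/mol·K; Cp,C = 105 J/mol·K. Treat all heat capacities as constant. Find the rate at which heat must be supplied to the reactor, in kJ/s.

Q_in = 184 kJ/s

Extent of reaction ξ = 0.807 × 106 = 85.542 mol/min
Reaction term: ξ·ΔH°_rxn = 85.542 × 129 = 11035 kJ/min
Q = ΔH = 11035 kJ/min = 183.92 kW
Heat supplied = 183.92 kJ/s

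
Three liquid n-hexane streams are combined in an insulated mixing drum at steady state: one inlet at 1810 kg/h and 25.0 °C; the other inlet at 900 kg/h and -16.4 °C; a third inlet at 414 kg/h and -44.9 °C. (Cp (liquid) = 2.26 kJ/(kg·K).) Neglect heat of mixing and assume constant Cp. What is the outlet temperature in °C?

Energy balance with Q = 0: Σ ṁᵢCp,ᵢ(T_out − Tᵢ) = 0
Σ ṁᵢCp,ᵢTᵢ = 1810×2.26×25.0 + 900×2.26×-16.4 + 414×2.26×-44.9 = 26897
Σ ṁᵢCp,ᵢ = 1810×2.26 + 900×2.26 + 414×2.26 = 7060.2
T_out = 26897 / 7060.2 = 3.8097 °C

T_out = 3.81 °C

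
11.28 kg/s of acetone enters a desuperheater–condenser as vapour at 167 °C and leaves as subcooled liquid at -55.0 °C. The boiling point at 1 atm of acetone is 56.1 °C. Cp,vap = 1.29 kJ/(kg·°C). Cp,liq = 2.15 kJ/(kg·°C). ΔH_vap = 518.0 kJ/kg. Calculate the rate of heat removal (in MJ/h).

vapour 167→56.1 °C: -143.06 kJ/kg
condensation at 56.1 °C: -518 kJ/kg
liquid 56.1→-55.0 °C: -238.86 kJ/kg
Δh = -143.06 + -518 + -238.86 = -899.93 kJ/kg
Q = ṁ·Δh = 11.28 kg/s × -899.93 kJ/kg = -10151 kJ/s
|Q| = 10151 kW = 36544 MJ/h

Q_c = 36500 MJ/h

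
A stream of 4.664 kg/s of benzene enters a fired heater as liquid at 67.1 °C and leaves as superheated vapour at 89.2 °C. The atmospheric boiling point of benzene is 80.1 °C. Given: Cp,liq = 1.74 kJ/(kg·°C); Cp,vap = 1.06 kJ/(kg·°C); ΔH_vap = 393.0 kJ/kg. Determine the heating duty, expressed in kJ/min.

Q = 119000 kJ/min

liquid 67.1→80.1 °C: 22.62 kJ/kg
vaporisation at 80.1 °C: 393 kJ/kg
vapour 80.1→89.2 °C: 9.646 kJ/kg
Δh = 22.62 + 393 + 9.646 = 425.27 kJ/kg
Q = ṁ·Δh = 4.664 kg/s × 425.27 kJ/kg = 1983.4 kJ/s
|Q| = 1983.4 kW = 119010 kJ/min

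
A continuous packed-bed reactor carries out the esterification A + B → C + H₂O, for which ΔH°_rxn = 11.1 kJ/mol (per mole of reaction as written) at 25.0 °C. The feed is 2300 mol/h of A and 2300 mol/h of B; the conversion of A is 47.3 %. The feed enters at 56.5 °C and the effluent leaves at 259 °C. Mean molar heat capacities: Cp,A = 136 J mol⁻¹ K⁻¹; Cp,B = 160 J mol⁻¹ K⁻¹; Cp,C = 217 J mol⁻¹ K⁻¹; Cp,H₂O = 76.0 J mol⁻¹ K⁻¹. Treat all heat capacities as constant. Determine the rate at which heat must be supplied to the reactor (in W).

Extent of reaction ξ = 0.473 × 2300 = 1087.9 mol/h
Reaction term: ξ·ΔH°_rxn = 1087.9 × 11.1 = 12076 kJ/h
Sensible, feed 56.5→25 °C: -21445 kJ/h
Outlet flows (mol/h): A 1212.1, B 1212.1, C 1087.9, H₂O 1087.9
Sensible, products 25→259 °C: 158540 kJ/h
Q = ΔH = 149170 kJ/h = 41.437 kW
Heat supplied = 41437 W

Q_in = 41400 W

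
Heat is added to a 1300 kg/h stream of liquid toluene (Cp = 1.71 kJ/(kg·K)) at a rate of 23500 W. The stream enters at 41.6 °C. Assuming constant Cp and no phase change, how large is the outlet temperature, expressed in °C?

T_out = 79.7 °C

Q = 23500 W = 84600 kJ/h
ΔT = Q/(ṁ·Cp) = 84600/(1300×1.71) = 38.057 K
T_out = 41.6 + 38.057 = 79.657 °C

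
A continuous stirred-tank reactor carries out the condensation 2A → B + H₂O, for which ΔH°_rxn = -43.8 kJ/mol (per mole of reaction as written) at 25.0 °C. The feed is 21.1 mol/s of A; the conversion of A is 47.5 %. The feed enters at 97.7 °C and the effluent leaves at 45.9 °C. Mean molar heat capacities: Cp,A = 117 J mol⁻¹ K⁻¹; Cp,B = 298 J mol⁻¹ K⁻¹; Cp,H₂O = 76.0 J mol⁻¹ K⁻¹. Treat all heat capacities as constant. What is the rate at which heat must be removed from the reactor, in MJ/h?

Q_out = 1200 MJ/h

Extent of reaction ξ = 0.475 × 21.1 / 2 = 5.0113 mol/s
Reaction term: ξ·ΔH°_rxn = 5.0113 × -43.8 = -219.49 kJ/s
Sensible, feed 97.7→25 °C: -179.47 kJ/s
Outlet flows (mol/s): A 11.078, B 5.0113, H₂O 5.0113
Sensible, products 25→45.9 °C: 66.259 kJ/s
Q = ΔH = -332.71 kJ/s = -332.71 kW
Heat removed = 1197.8 MJ/h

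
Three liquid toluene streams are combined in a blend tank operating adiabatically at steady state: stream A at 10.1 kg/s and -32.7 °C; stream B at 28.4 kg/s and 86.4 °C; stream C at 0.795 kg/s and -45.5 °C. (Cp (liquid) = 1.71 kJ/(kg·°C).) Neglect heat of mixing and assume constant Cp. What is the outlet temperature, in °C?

Adiabatic, steady state ⇒ Σ ṁᵢCp,ᵢ(T_out − Tᵢ) = 0
T_out = Σ ṁᵢCp,ᵢTᵢ / Σ ṁᵢCp,ᵢ
      = 3569.3 / 67.194 = 53.119 °C

T_out = 53.1 °C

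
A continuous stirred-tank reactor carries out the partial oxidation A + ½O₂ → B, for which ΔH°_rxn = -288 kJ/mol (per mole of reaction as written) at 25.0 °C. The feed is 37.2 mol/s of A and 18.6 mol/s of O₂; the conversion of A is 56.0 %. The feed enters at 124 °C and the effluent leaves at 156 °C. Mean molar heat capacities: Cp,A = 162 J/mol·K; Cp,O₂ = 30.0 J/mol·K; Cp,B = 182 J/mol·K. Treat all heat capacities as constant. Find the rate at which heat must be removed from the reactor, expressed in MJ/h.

Extent of reaction ξ = 0.560 × 37.2 = 20.832 mol/s
Reaction term: ξ·ΔH°_rxn = 20.832 × -288 = -5999.6 kJ/s
Sensible, feed 124→25 °C: -651.86 kJ/s
Outlet flows (mol/s): A 16.368, O₂ 8.184, B 20.832
Sensible, products 25→156 °C: 876.2 kJ/s
Q = ΔH = -5775.3 kJ/s = -5775.3 kW
Heat removed = 20791 MJ/h

Q_out = 20800 MJ/h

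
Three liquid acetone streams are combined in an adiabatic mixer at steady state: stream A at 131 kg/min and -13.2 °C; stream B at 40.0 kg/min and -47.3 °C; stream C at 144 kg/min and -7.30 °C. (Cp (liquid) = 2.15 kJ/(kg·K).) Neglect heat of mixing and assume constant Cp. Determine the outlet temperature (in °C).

T_out = -14.8 °C

Energy balance with Q = 0: Σ ṁᵢCp,ᵢ(T_out − Tᵢ) = 0
Σ ṁᵢCp,ᵢTᵢ = 131×2.15×-13.2 + 40.0×2.15×-47.3 + 144×2.15×-7.30 = -10046
Σ ṁᵢCp,ᵢ = 131×2.15 + 40.0×2.15 + 144×2.15 = 677.25
T_out = -10046 / 677.25 = -14.833 °C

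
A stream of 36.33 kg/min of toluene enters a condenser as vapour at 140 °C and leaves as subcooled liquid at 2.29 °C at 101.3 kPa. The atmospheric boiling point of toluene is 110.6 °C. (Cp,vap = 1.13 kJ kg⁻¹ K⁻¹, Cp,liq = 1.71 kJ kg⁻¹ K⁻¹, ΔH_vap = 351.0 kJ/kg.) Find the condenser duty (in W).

vapour 140→110.6 °C: -33.222 kJ/kg
condensation at 110.6 °C: -351 kJ/kg
liquid 110.6→2.29 °C: -185.21 kJ/kg
Δh = -33.222 + -351 + -185.21 = -569.43 kJ/kg
Q = ṁ·Δh = 36.33 kg/min × -569.43 kJ/kg = -20687 kJ/min
|Q| = 344.79 kW = 344790 W

Q_c = 345000 W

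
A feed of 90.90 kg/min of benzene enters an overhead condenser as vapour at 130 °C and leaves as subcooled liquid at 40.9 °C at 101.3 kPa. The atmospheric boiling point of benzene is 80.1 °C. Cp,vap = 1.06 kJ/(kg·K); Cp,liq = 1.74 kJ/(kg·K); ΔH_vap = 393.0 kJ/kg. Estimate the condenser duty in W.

vapour 130→80.1 °C: -52.894 kJ/kg
condensation at 80.1 °C: -393 kJ/kg
liquid 80.1→40.9 °C: -68.208 kJ/kg
Δh = -52.894 + -393 + -68.208 = -514.1 kJ/kg
Q = ṁ·Δh = 90.90 kg/min × -514.1 kJ/kg = -46732 kJ/min
|Q| = 778.86 kW = 778860 W

Q_c = 779000 W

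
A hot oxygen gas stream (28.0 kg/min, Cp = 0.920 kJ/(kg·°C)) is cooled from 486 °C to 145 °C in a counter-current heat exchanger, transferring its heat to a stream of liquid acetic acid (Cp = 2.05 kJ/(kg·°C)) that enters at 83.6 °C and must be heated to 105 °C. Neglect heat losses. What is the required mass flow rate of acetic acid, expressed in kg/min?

Heat released by hot stream: Q = 28.0 × 0.920 × (486 − 145) = 8784.2 kJ/min
Energy balance on cold side (adiabatic exchanger): Q = ṁ_c·Cp_c·(T_c,out − T_c,in)
ṁ_c = 8784.2 / [2.05 × (105 − 83.6)] = 200.23 kg/min

ṁ_c = 200 kg/min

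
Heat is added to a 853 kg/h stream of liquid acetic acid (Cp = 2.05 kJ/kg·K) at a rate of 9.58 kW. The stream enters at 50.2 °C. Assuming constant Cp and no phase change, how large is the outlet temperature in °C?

T_out = 69.9 °C

Q = 9.58 kW = 34488 kJ/h
ΔT = Q/(ṁ·Cp) = 34488/(853×2.05) = 19.723 K
T_out = 50.2 + 19.723 = 69.923 °C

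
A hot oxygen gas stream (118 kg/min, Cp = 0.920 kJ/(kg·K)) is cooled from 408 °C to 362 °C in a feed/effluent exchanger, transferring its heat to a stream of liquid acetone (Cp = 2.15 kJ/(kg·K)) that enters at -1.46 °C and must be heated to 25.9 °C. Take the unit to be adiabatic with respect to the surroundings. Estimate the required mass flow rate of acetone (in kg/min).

Heat released by hot stream: Q = 118 × 0.920 × (408 − 362) = 4993.8 kJ/min
Energy balance on cold side (adiabatic exchanger): Q = ṁ_c·Cp_c·(T_c,out − T_c,in)
ṁ_c = 4993.8 / [2.15 × (25.9 − -1.46)] = 84.893 kg/min

ṁ_c = 84.9 kg/min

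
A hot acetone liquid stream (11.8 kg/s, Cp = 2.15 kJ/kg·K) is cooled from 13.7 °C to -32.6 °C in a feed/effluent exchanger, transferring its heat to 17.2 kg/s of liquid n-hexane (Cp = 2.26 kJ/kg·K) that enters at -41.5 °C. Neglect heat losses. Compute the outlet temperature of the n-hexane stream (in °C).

T_c,out = -11.3 °C

Heat released by hot stream: Q = 11.8 × 2.15 × (13.7 − -32.6) = 1174.6 kJ/s
Energy balance on cold side (adiabatic exchanger): Q = ṁ_c·Cp_c·(T_c,out − T_c,in)
T_c,out = -41.5 + 1174.6/(17.2 × 2.26) = -11.282 °C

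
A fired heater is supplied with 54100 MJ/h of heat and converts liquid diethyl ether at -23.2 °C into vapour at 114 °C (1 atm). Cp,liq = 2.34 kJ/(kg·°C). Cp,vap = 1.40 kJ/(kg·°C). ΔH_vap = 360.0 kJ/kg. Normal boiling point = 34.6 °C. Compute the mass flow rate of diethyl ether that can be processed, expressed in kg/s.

ṁ = 24.8 kg/s

Δh = 2.34×(34.6−-23.2) + 360.0 + 1.40×(114−34.6) = 606.41 kJ/kg
Q = 54100 MJ/h = 15028 kJ/s = 15028 kJ/s
ṁ = Q/Δh = 15028 / 606.41 = 24.781 kg/s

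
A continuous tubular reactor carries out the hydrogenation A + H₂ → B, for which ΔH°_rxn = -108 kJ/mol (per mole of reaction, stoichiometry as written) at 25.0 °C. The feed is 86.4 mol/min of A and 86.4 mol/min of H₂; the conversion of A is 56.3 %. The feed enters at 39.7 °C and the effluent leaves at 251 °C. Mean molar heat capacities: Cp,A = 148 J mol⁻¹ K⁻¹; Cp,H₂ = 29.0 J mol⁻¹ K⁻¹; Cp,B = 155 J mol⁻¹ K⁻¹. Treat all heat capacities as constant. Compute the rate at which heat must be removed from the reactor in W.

Q_out = 37700 W

Extent of reaction ξ = 0.563 × 86.4 = 48.643 mol/min
Reaction term: ξ·ΔH°_rxn = 48.643 × -108 = -5253.5 kJ/min
Sensible, feed 39.7→25 °C: -224.8 kJ/min
Outlet flows (mol/min): A 37.757, H₂ 37.757, B 48.643
Sensible, products 25→251 °C: 3214.3 kJ/min
Q = ΔH = -2264 kJ/min = -37.733 kW
Heat removed = 37733 W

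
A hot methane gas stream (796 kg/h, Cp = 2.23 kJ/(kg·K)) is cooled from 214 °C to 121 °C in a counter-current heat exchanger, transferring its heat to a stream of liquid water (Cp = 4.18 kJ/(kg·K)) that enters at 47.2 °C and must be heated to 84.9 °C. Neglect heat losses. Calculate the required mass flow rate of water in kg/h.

Heat released by hot stream: Q = 796 × 2.23 × (214 − 121) = 165080 kJ/h
Energy balance on cold side (adiabatic exchanger): Q = ṁ_c·Cp_c·(T_c,out − T_c,in)
ṁ_c = 165080 / [4.18 × (84.9 − 47.2)] = 1047.6 kg/h

ṁ_c = 1050 kg/h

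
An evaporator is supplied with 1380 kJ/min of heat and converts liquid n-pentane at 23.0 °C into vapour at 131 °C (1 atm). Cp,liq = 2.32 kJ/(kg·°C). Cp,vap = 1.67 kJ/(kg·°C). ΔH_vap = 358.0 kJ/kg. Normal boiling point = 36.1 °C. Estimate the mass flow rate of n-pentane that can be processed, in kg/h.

ṁ = 151 kg/h

Δh = 2.32×(36.1−23.0) + 358.0 + 1.67×(131−36.1) = 546.88 kJ/kg
Q = 1380 kJ/min = 23 kJ/s = 82800 kJ/h
ṁ = Q/Δh = 82800 / 546.88 = 151.41 kg/h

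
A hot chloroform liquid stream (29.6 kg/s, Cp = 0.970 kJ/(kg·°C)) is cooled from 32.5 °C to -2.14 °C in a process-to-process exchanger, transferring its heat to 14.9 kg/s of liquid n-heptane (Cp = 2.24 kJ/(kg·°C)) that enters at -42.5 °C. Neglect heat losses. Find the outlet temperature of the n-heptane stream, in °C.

T_c,out = -12.7 °C

Heat released by hot stream: Q = 29.6 × 0.970 × (32.5 − -2.14) = 994.58 kJ/s
Energy balance on cold side (adiabatic exchanger): Q = ṁ_c·Cp_c·(T_c,out − T_c,in)
T_c,out = -42.5 + 994.58/(14.9 × 2.24) = -12.701 °C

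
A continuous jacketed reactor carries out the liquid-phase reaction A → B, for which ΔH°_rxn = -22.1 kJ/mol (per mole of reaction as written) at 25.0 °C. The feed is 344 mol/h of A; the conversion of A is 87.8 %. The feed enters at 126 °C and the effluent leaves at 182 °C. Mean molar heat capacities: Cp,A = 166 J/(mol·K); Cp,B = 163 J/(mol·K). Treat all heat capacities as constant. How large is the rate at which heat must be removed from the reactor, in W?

Q_out = 1010 W

Extent of reaction ξ = 0.878 × 344 = 302.03 mol/h
Reaction term: ξ·ΔH°_rxn = 302.03 × -22.1 = -6674.9 kJ/h
Sensible, feed 126→25 °C: -5767.5 kJ/h
Outlet flows (mol/h): A 41.968, B 302.03
Sensible, products 25→182 °C: 8823.1 kJ/h
Q = ΔH = -3619.3 kJ/h = -1.0054 kW
Heat removed = 1005.4 W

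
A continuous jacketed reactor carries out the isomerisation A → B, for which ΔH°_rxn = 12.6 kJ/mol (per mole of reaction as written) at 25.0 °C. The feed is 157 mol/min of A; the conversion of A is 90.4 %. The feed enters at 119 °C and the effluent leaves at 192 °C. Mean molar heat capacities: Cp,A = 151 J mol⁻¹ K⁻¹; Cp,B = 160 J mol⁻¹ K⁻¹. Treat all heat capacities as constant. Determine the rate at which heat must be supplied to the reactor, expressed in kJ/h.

Q_in = 224000 kJ/h

Extent of reaction ξ = 0.904 × 157 = 141.93 mol/min
Reaction term: ξ·ΔH°_rxn = 141.93 × 12.6 = 1788.3 kJ/min
Sensible, feed 119→25 °C: -2228.5 kJ/min
Outlet flows (mol/min): A 15.072, B 141.93
Sensible, products 25→192 °C: 4172.4 kJ/min
Q = ΔH = 3732.2 kJ/min = 62.204 kW
Heat supplied = 223930 kJ/h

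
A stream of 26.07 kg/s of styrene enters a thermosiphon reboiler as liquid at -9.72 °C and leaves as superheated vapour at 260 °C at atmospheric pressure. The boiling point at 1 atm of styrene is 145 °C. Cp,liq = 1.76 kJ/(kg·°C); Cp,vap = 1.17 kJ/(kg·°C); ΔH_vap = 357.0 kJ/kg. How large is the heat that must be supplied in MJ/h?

Q = 71700 MJ/h

liquid -9.72→145 °C: 272.31 kJ/kg
vaporisation at 145 °C: 357 kJ/kg
vapour 145→260 °C: 134.55 kJ/kg
Δh = 272.31 + 357 + 134.55 = 763.86 kJ/kg
Q = ṁ·Δh = 26.07 kg/s × 763.86 kJ/kg = 19914 kJ/s
|Q| = 19914 kW = 71690 MJ/h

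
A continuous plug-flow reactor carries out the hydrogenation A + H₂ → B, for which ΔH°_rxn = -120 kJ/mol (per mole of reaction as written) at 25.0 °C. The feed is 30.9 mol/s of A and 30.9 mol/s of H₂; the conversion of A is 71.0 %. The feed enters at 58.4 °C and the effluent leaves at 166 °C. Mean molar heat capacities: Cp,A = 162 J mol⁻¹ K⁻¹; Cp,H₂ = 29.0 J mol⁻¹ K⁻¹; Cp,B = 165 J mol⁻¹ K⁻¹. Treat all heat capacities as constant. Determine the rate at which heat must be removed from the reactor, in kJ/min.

Q_out = 125000 kJ/min

Extent of reaction ξ = 0.710 × 30.9 = 21.939 mol/s
Reaction term: ξ·ΔH°_rxn = 21.939 × -120 = -2632.7 kJ/s
Sensible, feed 58.4→25 °C: -197.12 kJ/s
Outlet flows (mol/s): A 8.961, H₂ 8.961, B 21.939
Sensible, products 25→166 °C: 751.74 kJ/s
Q = ΔH = -2078.1 kJ/s = -2078.1 kW
Heat removed = 124680 kJ/min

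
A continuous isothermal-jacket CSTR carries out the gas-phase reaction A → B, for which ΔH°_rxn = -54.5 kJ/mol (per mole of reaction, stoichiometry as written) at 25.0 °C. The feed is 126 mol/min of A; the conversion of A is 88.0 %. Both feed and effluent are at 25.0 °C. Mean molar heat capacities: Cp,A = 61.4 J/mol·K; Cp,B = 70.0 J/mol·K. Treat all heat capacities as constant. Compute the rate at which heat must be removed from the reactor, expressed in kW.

Extent of reaction ξ = 0.880 × 126 = 110.88 mol/min
Reaction term: ξ·ΔH°_rxn = 110.88 × -54.5 = -6043 kJ/min
Q = ΔH = -6043 kJ/min = -100.72 kW
Heat removed = 100.72 kW

Q_out = 101 kW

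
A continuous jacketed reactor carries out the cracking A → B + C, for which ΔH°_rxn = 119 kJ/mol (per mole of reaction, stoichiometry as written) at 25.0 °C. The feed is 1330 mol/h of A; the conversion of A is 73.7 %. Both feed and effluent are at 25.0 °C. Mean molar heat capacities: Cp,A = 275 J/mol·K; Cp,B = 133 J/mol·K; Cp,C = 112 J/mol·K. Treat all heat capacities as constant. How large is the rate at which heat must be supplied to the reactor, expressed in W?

Extent of reaction ξ = 0.737 × 1330 = 980.21 mol/h
Reaction term: ξ·ΔH°_rxn = 980.21 × 119 = 116640 kJ/h
Q = ΔH = 116640 kJ/h = 32.401 kW
Heat supplied = 32401 W

Q_in = 32400 W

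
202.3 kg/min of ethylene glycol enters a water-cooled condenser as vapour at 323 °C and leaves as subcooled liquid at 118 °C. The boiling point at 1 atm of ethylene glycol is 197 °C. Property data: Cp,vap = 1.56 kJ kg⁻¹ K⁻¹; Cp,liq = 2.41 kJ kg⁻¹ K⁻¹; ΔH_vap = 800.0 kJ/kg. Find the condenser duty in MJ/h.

Q_c = 14400 MJ/h

vapour 323→197 °C: -196.56 kJ/kg
condensation at 197 °C: -800 kJ/kg
liquid 197→118 °C: -190.39 kJ/kg
Δh = -196.56 + -800 + -190.39 = -1187 kJ/kg
Q = ṁ·Δh = 202.3 kg/min × -1187 kJ/kg = -240120 kJ/min
|Q| = 4002 kW = 14407 MJ/h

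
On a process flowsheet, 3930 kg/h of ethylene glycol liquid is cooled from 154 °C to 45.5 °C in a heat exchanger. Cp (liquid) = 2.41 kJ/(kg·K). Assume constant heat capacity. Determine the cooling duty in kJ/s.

Q_c = 285 kJ/s

Q = ṁ·Cp·ΔT = 3930 × 2.41 × (45.5 − 154) = -1.0276e+06 kJ/h
Converting: 1.0276e+06 / 3600 s = 285.45 kW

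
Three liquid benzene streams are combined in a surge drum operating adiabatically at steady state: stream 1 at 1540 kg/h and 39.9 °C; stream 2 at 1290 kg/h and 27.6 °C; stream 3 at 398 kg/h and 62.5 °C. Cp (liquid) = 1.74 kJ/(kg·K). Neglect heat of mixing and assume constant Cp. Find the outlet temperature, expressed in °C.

T_out = 37.8 °C

Energy balance with Q = 0: Σ ṁᵢCp,ᵢ(T_out − Tᵢ) = 0
Σ ṁᵢCp,ᵢTᵢ = 1540×1.74×39.9 + 1290×1.74×27.6 + 398×1.74×62.5 = 212150
Σ ṁᵢCp,ᵢ = 1540×1.74 + 1290×1.74 + 398×1.74 = 5616.7
T_out = 212150 / 5616.7 = 37.771 °C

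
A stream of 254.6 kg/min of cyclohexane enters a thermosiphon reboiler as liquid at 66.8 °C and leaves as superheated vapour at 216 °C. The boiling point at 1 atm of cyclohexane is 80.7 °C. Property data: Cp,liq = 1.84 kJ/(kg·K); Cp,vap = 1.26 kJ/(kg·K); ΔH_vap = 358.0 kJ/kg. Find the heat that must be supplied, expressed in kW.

Q = 2350 kW

liquid 66.8→80.7 °C: 25.576 kJ/kg
vaporisation at 80.7 °C: 358 kJ/kg
vapour 80.7→216 °C: 170.48 kJ/kg
Δh = 25.576 + 358 + 170.48 = 554.05 kJ/kg
Q = ṁ·Δh = 254.6 kg/min × 554.05 kJ/kg = 141060 kJ/min
|Q| = 2351 kW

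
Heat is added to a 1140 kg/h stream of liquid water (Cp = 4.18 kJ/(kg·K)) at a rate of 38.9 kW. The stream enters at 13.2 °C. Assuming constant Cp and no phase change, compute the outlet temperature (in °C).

T_out = 42.6 °C

Q = 38.9 kW = 140040 kJ/h
ΔT = Q/(ṁ·Cp) = 140040/(1140×4.18) = 29.388 K
T_out = 13.2 + 29.388 = 42.588 °C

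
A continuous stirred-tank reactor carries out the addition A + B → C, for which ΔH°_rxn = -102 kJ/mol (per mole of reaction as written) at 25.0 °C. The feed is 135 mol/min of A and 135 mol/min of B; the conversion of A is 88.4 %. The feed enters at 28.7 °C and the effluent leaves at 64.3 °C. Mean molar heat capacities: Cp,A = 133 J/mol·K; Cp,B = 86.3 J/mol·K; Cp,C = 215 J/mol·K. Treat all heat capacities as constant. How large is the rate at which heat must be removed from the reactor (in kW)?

Extent of reaction ξ = 0.884 × 135 = 119.34 mol/min
Reaction term: ξ·ΔH°_rxn = 119.34 × -102 = -12173 kJ/min
Sensible, feed 28.7→25 °C: -109.54 kJ/min
Outlet flows (mol/min): A 15.66, B 15.66, C 119.34
Sensible, products 25→64.3 °C: 1143.3 kJ/min
Q = ΔH = -11139 kJ/min = -185.65 kW
Heat removed = 185.65 kW

Q_out = 186 kW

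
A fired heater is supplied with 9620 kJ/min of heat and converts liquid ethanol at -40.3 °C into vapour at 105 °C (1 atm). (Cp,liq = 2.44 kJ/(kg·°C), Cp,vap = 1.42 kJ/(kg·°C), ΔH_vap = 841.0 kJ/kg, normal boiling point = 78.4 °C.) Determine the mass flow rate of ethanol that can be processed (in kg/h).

ṁ = 494 kg/h

Δh = 2.44×(78.4−-40.3) + 841.0 + 1.42×(105−78.4) = 1168.4 kJ/kg
Q = 9620 kJ/min = 160.33 kJ/s = 577200 kJ/h
ṁ = Q/Δh = 577200 / 1168.4 = 494.01 kg/h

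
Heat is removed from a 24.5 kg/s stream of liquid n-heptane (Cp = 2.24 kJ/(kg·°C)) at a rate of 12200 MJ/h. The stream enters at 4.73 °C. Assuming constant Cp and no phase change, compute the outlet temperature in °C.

Q = 12200 MJ/h = 3388.9 kJ/s
ΔT = Q/(ṁ·Cp) = 3388.9/(24.5×2.24) = 61.751 K
T_out = 4.73 − 61.751 = -57.021 °C

T_out = -57.0 °C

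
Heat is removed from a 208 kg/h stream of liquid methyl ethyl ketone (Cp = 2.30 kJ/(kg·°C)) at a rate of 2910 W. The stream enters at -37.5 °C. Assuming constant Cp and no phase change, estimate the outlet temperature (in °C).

T_out = -59.4 °C

Q = 2910 W = 10476 kJ/h
ΔT = Q/(ṁ·Cp) = 10476/(208×2.30) = 21.898 K
T_out = -37.5 − 21.898 = -59.398 °C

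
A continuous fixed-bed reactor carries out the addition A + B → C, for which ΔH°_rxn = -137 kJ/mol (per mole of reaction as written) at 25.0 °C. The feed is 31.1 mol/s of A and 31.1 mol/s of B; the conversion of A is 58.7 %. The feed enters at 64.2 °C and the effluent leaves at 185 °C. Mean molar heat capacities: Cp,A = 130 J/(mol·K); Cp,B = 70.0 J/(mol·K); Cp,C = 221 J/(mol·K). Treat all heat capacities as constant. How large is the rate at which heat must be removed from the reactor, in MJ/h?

Extent of reaction ξ = 0.587 × 31.1 = 18.256 mol/s
Reaction term: ξ·ΔH°_rxn = 18.256 × -137 = -2501 kJ/s
Sensible, feed 64.2→25 °C: -243.82 kJ/s
Outlet flows (mol/s): A 12.844, B 12.844, C 18.256
Sensible, products 25→185 °C: 1056.5 kJ/s
Q = ΔH = -1688.3 kJ/s = -1688.3 kW
Heat removed = 6077.9 MJ/h

Q_out = 6080 MJ/h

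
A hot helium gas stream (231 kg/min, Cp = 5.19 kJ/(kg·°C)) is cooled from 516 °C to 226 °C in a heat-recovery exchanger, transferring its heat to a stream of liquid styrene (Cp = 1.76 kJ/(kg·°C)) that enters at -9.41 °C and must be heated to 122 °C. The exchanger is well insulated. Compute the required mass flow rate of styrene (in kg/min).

Heat released by hot stream: Q = 231 × 5.19 × (516 − 226) = 347680 kJ/min
Energy balance on cold side (adiabatic exchanger): Q = ṁ_c·Cp_c·(T_c,out − T_c,in)
ṁ_c = 347680 / [1.76 × (122 − -9.41)] = 1503.3 kg/min

ṁ_c = 1500 kg/min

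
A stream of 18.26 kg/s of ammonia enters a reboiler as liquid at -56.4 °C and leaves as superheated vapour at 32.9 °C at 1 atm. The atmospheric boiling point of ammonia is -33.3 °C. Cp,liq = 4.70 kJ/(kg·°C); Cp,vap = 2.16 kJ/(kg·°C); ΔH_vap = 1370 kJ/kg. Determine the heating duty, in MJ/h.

Q = 107000 MJ/h

liquid -56.4→-33.3 °C: 108.57 kJ/kg
vaporisation at -33.3 °C: 1370 kJ/kg
vapour -33.3→32.9 °C: 142.99 kJ/kg
Δh = 108.57 + 1370 + 142.99 = 1621.6 kJ/kg
Q = ṁ·Δh = 18.26 kg/s × 1621.6 kJ/kg = 29610 kJ/s
|Q| = 29610 kW = 106590 MJ/h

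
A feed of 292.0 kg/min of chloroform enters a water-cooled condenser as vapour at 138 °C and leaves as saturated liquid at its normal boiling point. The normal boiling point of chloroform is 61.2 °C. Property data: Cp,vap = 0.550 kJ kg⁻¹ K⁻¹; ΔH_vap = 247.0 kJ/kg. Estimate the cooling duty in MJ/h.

Q_c = 5070 MJ/h

vapour 138→61.2 °C: -42.24 kJ/kg
condensation at 61.2 °C: -247 kJ/kg
Δh = -42.24 + -247 = -289.24 kJ/kg
Q = ṁ·Δh = 292.0 kg/min × -289.24 kJ/kg = -84458 kJ/min
|Q| = 1407.6 kW = 5067.5 MJ/h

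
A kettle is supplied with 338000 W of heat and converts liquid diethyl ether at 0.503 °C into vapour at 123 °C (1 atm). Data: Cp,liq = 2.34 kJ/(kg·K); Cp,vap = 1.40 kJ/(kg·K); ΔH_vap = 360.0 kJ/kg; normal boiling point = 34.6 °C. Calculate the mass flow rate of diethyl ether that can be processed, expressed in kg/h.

Δh = 2.34×(34.6−0.503) + 360.0 + 1.40×(123−34.6) = 563.55 kJ/kg
Q = 338000 W = 338 kJ/s = 1.2168e+06 kJ/h
ṁ = Q/Δh = 1.2168e+06 / 563.55 = 2159.2 kg/h

ṁ = 2160 kg/h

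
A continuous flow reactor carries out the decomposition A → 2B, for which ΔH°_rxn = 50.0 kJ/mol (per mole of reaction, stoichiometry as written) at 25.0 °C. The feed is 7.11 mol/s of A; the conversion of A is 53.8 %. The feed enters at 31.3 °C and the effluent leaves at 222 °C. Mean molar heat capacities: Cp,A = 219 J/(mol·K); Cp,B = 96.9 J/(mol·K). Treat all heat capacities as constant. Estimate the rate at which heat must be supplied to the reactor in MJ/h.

Extent of reaction ξ = 0.538 × 7.11 = 3.8252 mol/s
Reaction term: ξ·ΔH°_rxn = 3.8252 × 50.0 = 191.26 kJ/s
Sensible, feed 31.3→25 °C: -9.8097 kJ/s
Outlet flows (mol/s): A 3.2848, B 7.6504
Sensible, products 25→222 °C: 287.76 kJ/s
Q = ΔH = 469.21 kJ/s = 469.21 kW
Heat supplied = 1689.1 MJ/h

Q_in = 1690 MJ/h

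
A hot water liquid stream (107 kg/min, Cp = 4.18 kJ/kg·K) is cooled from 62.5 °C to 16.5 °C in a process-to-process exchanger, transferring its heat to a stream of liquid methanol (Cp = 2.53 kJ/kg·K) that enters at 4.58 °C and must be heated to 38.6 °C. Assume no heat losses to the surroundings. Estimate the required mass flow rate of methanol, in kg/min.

Heat released by hot stream: Q = 107 × 4.18 × (62.5 − 16.5) = 20574 kJ/min
Energy balance on cold side (adiabatic exchanger): Q = ṁ_c·Cp_c·(T_c,out − T_c,in)
ṁ_c = 20574 / [2.53 × (38.6 − 4.58)] = 239.04 kg/min

ṁ_c = 239 kg/min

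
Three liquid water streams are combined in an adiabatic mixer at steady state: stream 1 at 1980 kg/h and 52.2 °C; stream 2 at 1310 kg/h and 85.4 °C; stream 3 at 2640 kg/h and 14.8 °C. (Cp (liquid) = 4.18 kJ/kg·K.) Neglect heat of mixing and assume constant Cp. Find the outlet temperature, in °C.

T_out = 42.9 °C

Energy balance with Q = 0: Σ ṁᵢCp,ᵢ(T_out − Tᵢ) = 0
T_out = Σ ṁᵢCp,ᵢTᵢ / Σ ṁᵢCp,ᵢ
      = 1.063e+06 / 24787 = 42.884 °C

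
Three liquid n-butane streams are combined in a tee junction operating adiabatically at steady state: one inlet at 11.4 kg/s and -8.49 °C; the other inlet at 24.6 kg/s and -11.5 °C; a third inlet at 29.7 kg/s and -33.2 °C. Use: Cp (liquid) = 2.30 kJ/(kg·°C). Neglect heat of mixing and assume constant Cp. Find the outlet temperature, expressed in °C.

T_out = -20.8 °C

Energy balance with Q = 0: Σ ṁᵢCp,ᵢ(T_out − Tᵢ) = 0
T_out = Σ ṁᵢCp,ᵢTᵢ / Σ ṁᵢCp,ᵢ
      = -3141.2 / 151.11 = -20.787 °C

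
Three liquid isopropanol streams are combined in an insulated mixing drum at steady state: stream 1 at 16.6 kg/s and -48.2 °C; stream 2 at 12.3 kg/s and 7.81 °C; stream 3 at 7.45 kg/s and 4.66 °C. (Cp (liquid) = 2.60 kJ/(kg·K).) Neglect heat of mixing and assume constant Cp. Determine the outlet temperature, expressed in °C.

Energy balance with Q = 0: Σ ṁᵢCp,ᵢ(T_out − Tᵢ) = 0
Σ ṁᵢCp,ᵢTᵢ = 16.6×2.60×-48.2 + 12.3×2.60×7.81 + 7.45×2.60×4.66 = -1740.3
Σ ṁᵢCp,ᵢ = 16.6×2.60 + 12.3×2.60 + 7.45×2.60 = 94.51
T_out = -1740.3 / 94.51 = -18.414 °C

T_out = -18.4 °C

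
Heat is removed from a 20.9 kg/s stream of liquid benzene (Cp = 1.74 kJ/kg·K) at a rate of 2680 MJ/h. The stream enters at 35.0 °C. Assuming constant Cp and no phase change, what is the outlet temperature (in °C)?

T_out = 14.5 °C

Q = 2680 MJ/h = 744.44 kJ/s
ΔT = Q/(ṁ·Cp) = 744.44/(20.9×1.74) = 20.471 K
T_out = 35.0 − 20.471 = 14.529 °C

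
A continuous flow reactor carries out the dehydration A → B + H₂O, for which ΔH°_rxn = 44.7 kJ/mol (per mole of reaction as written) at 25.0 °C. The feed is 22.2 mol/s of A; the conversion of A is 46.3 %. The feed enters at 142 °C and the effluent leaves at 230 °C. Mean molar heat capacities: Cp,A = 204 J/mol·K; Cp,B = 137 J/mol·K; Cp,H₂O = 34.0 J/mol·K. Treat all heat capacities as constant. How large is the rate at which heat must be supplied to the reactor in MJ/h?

Q_in = 2840 MJ/h

Extent of reaction ξ = 0.463 × 22.2 = 10.279 mol/s
Reaction term: ξ·ΔH°_rxn = 10.279 × 44.7 = 459.45 kJ/s
Sensible, feed 142→25 °C: -529.87 kJ/s
Outlet flows (mol/s): A 11.921, B 10.279, H₂O 10.279
Sensible, products 25→230 °C: 858.87 kJ/s
Q = ΔH = 788.45 kJ/s = 788.45 kW
Heat supplied = 2838.4 MJ/h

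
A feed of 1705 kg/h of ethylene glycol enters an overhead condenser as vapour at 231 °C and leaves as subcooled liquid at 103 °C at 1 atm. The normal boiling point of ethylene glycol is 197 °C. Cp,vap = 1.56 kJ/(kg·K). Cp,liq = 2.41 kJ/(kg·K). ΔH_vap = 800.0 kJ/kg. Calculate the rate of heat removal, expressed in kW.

Q_c = 511 kW

vapour 231→197 °C: -53.04 kJ/kg
condensation at 197 °C: -800 kJ/kg
liquid 197→103 °C: -226.54 kJ/kg
Δh = -53.04 + -800 + -226.54 = -1079.6 kJ/kg
Q = ṁ·Δh = 1705 kg/h × -1079.6 kJ/kg = -1.8407e+06 kJ/h
|Q| = 511.3 kW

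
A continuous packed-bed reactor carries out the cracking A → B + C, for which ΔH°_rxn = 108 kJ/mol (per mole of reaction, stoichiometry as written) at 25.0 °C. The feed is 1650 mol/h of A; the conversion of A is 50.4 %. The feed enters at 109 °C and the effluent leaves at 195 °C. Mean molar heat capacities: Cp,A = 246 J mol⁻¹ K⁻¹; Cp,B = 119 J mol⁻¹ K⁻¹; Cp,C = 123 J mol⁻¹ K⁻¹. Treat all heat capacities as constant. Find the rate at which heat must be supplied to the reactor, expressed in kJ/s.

Extent of reaction ξ = 0.504 × 1650 = 831.6 mol/h
Reaction term: ξ·ΔH°_rxn = 831.6 × 108 = 89813 kJ/h
Sensible, feed 109→25 °C: -34096 kJ/h
Outlet flows (mol/h): A 818.4, B 831.6, C 831.6
Sensible, products 25→195 °C: 68438 kJ/h
Q = ΔH = 124150 kJ/h = 34.487 kW
Heat supplied = 34.487 kJ/s

Q_in = 34.5 kJ/s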